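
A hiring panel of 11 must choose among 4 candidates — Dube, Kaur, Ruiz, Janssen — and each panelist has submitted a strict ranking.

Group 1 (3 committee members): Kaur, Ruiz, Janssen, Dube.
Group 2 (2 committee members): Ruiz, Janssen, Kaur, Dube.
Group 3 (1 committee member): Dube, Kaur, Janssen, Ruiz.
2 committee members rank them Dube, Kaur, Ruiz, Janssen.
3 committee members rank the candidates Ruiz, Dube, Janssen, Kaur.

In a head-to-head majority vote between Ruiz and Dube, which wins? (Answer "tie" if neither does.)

Ballots ranking Ruiz above Dube: 3 + 2 + 3 = 8.
Ballots ranking Dube above Ruiz: 11 − 8 = 3.
Ruiz wins the head-to-head 8–3.

Ruiz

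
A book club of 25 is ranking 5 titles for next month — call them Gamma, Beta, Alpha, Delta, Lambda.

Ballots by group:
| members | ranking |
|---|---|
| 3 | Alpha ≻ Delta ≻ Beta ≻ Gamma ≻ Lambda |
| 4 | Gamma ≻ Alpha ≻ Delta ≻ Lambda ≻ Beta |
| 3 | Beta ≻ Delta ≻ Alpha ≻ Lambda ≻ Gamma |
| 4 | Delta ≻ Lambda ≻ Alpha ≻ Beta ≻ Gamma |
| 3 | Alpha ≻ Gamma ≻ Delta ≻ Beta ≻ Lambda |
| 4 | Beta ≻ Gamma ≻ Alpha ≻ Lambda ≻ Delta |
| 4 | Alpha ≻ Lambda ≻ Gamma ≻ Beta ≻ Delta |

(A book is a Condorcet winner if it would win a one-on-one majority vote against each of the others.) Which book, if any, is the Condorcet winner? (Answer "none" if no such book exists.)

Alpha

Head-to-head results (25 members):
Gamma vs Beta: 11 to 14, Beta.
Gamma vs Alpha: Gamma preferred on 4+4 = 8 ballots; Alpha wins 17–8.
Gamma vs Delta: Gamma is ranked higher on 4+3+4+4 = 15 ballots, Delta on 10. Gamma wins 15–10.
Gamma vs Lambda: Gamma is ranked higher on 3+4+3+4 = 14 ballots, Lambda on 11. Gamma wins 14–11.
Beta vs Alpha: 7 to 18, Alpha.
Beta vs Delta: Beta preferred on 3+4+4 = 11 ballots; Delta wins 14–11.
Beta vs Lambda: 3+3+3+4 = 13 for Beta, 12 for Lambda — Beta by 13–12.
Alpha vs Delta: 3+4+3+4+4 = 18 for Alpha, 7 for Delta — Alpha by 18–7.
Alpha vs Lambda: Alpha preferred on 3+4+3+3+4+4 = 21 ballots; Alpha wins 21–4.
Delta vs Lambda: 3+4+3+4+3 = 17 for Delta, 8 for Lambda — Delta by 17–8.
Alpha wins every pairwise contest, so Alpha is the Condorcet winner.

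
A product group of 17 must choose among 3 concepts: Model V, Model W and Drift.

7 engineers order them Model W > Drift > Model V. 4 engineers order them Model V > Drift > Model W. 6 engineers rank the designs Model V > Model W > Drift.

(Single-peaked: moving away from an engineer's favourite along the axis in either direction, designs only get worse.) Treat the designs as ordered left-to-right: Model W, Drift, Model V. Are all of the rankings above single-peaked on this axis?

Axis positions: Model W=1, Drift=2, Model V=3.
Type 1 (peak Model W at position 1): ranking walks positions 1-2-3, expanding outward from the peak — single-peaked.
Type 2 (peak Model V at position 3): ranking walks positions 3-2-1, expanding outward from the peak — single-peaked.
Type 3: ranking walks positions 3-1-2; Model W is ranked above Drift even though Drift lies between Model W and the peak Model V on the axis — preferences dip and rise again. Not single-peaked.
Type 3 violates single-peakedness, so the profile is not single-peaked on this axis.

no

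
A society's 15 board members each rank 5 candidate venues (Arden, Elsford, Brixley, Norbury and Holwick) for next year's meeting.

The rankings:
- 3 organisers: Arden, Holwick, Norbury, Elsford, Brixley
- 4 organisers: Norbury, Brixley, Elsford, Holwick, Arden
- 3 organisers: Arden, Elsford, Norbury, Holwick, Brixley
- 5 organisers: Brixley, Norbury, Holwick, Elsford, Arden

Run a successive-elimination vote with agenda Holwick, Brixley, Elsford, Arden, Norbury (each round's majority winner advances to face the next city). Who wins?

Norbury

Round 1: Holwick vs Brixley — 6–9, Brixley advances.
Round 2: Brixley vs Elsford — 9–6, Brixley advances.
Round 3: Brixley vs Arden — 9–6, Brixley advances.
Round 4: Brixley vs Norbury — 5–10, Norbury advances.
The agenda winner is Norbury.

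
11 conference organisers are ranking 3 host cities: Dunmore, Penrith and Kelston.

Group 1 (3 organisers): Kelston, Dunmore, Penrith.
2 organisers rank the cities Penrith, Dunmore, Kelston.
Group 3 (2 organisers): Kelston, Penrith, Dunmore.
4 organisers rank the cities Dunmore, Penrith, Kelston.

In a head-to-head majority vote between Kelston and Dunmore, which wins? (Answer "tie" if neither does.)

Dunmore

Ballots ranking Kelston above Dunmore: 3 + 2 = 5.
Ballots ranking Dunmore above Kelston: 11 − 5 = 6.
Dunmore wins the head-to-head 6–5.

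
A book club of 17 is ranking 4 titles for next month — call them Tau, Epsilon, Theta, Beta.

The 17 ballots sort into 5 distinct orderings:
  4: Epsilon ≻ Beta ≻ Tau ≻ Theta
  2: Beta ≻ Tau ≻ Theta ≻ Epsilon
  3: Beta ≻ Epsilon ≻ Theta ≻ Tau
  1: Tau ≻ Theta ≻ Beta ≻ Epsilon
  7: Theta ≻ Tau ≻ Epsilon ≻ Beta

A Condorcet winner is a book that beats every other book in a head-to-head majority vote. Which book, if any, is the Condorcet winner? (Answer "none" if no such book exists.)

Check each pair by majority over 17 ballots:
Tau vs Epsilon: 2+1+7 = 10 for Tau, 7 for Epsilon — Tau by 10–7.
Tau vs Theta: 7 to 10, Theta.
Tau vs Beta: 1+7 = 8 for Tau, 9 for Beta — Beta by 9–8.
Epsilon vs Theta: Epsilon is ranked higher on 4+3 = 7 ballots, Theta on 10. Theta wins 10–7.
Epsilon vs Beta: Epsilon wins 11–6.
Theta vs Beta: 1+7 = 8 for Theta, 9 for Beta — Beta by 9–8.
Each book drops at least one matchup (Tau loses to Theta; Epsilon loses to Tau; Theta loses to Beta; Beta loses to Epsilon); the cycle Tau > Epsilon > Beta > Tau rules out a Condorcet winner.

none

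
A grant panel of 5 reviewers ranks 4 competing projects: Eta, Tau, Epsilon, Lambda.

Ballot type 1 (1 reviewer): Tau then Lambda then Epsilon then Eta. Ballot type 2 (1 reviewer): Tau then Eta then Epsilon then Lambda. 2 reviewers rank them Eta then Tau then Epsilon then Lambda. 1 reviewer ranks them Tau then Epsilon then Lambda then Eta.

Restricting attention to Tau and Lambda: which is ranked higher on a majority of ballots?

Ballots ranking Tau above Lambda: 1 + 1 + 2 + 1 = 5.
Ballots ranking Lambda above Tau: 5 − 5 = 0.
Tau wins the head-to-head 5–0.

Tau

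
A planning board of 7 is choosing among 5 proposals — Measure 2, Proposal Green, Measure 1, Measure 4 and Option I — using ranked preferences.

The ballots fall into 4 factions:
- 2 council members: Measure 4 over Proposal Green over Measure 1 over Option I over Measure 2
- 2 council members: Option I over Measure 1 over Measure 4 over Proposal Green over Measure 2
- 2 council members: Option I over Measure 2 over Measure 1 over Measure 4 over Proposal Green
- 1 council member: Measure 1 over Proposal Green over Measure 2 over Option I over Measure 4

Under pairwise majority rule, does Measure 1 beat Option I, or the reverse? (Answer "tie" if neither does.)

Option I

Ballots ranking Measure 1 above Option I: 2 + 1 = 3.
Ballots ranking Option I above Measure 1: 7 − 3 = 4.
Option I wins the head-to-head 4–3.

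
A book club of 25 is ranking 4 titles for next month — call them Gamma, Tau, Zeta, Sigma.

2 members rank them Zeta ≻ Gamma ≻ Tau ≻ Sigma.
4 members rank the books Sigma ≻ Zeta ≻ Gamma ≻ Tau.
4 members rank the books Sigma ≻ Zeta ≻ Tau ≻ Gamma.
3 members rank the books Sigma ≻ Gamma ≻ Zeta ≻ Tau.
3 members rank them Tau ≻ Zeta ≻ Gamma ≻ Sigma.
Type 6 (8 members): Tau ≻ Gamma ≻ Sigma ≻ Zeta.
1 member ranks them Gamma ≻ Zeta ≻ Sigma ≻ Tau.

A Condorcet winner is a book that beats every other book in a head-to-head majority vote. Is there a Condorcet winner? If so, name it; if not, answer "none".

Pairwise majorities:
Gamma vs Tau: Tau, 15–10.
Gamma vs Zeta: Gamma preferred on 3+8+1 = 12 ballots; Zeta wins 13–12.
Gamma vs Sigma: Gamma wins 14–11.
Tau–Zeta: Zeta 14–11.
Tau vs Sigma: Tau preferred on 2+3+8 = 13 ballots; Tau wins 13–12.
Zeta vs Sigma: Sigma wins 19–6.
Every book loses at least once (Gamma loses to Tau; Tau loses to Zeta; Zeta loses to Sigma; Sigma loses to Gamma). The majority relation contains the cycle Gamma beats Sigma beats Zeta beats Gamma, so there is no Condorcet winner.

none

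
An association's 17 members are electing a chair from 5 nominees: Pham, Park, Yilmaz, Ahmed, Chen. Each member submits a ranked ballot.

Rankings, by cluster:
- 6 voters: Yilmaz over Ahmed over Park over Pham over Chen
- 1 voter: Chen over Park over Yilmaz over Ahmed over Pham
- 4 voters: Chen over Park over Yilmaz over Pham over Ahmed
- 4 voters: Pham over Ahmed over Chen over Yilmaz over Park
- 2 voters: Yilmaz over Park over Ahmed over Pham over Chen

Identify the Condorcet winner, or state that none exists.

none

Pairwise majorities:
Pham vs Park: Park, 13–4.
Pham vs Yilmaz: 4 for Pham, 13 for Yilmaz — Yilmaz by 13–4.
Pham–Ahmed: Ahmed 9–8.
Pham vs Chen: 12 to 5, Pham.
Park vs Yilmaz: Park is ranked higher on 1+4 = 5 ballots, Yilmaz on 12. Yilmaz wins 12–5.
Park vs Ahmed: Ahmed wins 10–7.
Park–Chen: Chen 9–8.
Yilmaz vs Ahmed: 13 to 4, Yilmaz.
Yilmaz vs Chen: 8 to 9, Chen.
Ahmed vs Chen: Ahmed is ranked higher on 6+4+2 = 12 ballots, Chen on 5. Ahmed wins 12–5.
No candidate is unbeaten: Pham loses to Park; Park loses to Yilmaz; Yilmaz loses to Chen; Ahmed loses to Yilmaz; Chen loses to Pham. In particular Pham > Chen > Park > Pham is a majority cycle — no Condorcet winner exists.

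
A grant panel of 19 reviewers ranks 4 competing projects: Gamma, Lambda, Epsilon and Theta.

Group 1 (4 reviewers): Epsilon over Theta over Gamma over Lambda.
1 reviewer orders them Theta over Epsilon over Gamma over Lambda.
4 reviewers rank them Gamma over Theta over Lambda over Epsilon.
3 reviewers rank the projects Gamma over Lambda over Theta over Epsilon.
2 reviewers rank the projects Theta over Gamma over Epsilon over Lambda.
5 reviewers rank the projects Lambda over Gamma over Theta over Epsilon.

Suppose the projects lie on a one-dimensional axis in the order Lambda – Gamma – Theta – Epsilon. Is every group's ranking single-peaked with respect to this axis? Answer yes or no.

yes

Axis positions: Lambda=1, Gamma=2, Theta=3, Epsilon=4.
Group 1 (peak Epsilon at position 4): ranking walks positions 4-3-2-1, expanding outward from the peak — single-peaked.
Group 2 (peak Theta at position 3): ranking walks positions 3-4-2-1, expanding outward from the peak — single-peaked.
Group 3 (peak Gamma at position 2): ranking walks positions 2-3-1-4, expanding outward from the peak — single-peaked.
Group 4 (peak Gamma at position 2): ranking walks positions 2-1-3-4, expanding outward from the peak — single-peaked.
Group 5 (peak Theta at position 3): ranking walks positions 3-2-4-1, expanding outward from the peak — single-peaked.
Group 6 (peak Lambda at position 1): ranking walks positions 1-2-3-4, expanding outward from the peak — single-peaked.
Every ranking is single-peaked on this axis.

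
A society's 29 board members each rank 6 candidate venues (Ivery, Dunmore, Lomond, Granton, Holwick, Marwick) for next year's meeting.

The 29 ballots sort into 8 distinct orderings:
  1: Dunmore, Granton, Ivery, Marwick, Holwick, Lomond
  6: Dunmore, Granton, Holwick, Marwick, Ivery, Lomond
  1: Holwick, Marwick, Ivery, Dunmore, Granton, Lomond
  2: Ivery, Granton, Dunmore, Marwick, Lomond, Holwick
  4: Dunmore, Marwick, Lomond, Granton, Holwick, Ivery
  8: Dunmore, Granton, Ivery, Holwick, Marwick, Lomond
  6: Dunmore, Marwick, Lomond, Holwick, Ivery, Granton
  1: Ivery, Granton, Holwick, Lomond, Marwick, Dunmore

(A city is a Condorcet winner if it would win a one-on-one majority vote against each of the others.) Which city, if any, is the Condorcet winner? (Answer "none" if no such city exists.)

Head-to-head results (29 organisers):
Ivery vs Dunmore: Dunmore wins 25–4.
Ivery vs Lomond: Ivery, 19–10.
Ivery vs Granton: 1+2+6+1 = 10 for Ivery, 19 for Granton — Granton by 19–10.
Ivery–Holwick: Holwick 17–12.
Ivery vs Marwick: 12 to 17, Marwick.
Dunmore vs Lomond: 28 to 1, Dunmore.
Dunmore–Granton: Dunmore 26–3.
Dunmore vs Holwick: Dunmore preferred on 1+6+2+4+8+6 = 27 ballots; Dunmore wins 27–2.
Dunmore vs Marwick: Dunmore wins 27–2.
Lomond vs Granton: Lomond is ranked higher on 4+6 = 10 ballots, Granton on 19. Granton wins 19–10.
Lomond vs Holwick: Holwick wins 17–12.
Lomond vs Marwick: Marwick wins 28–1.
Granton vs Holwick: Granton wins 22–7.
Granton vs Marwick: Granton wins 18–11.
Holwick vs Marwick: Holwick, 16–13.
Dunmore wins every pairwise contest, so Dunmore is the Condorcet winner.

Dunmore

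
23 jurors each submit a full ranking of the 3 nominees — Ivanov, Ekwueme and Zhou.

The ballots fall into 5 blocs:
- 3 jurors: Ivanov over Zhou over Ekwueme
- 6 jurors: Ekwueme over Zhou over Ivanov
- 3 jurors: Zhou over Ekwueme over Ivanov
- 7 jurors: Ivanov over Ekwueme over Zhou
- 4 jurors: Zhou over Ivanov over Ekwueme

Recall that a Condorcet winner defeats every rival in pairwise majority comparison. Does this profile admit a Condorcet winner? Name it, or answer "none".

Pairwise majorities:
Ivanov vs Ekwueme: Ivanov, 14–9.
Ivanov–Zhou: Zhou 13–10.
Ekwueme vs Zhou: Ekwueme wins 13–10.
Every nominee loses at least once (Ivanov loses to Zhou; Ekwueme loses to Ivanov; Zhou loses to Ekwueme). The majority relation contains the cycle Ivanov → Ekwueme → Zhou → Ivanov, so there is no Condorcet winner.

none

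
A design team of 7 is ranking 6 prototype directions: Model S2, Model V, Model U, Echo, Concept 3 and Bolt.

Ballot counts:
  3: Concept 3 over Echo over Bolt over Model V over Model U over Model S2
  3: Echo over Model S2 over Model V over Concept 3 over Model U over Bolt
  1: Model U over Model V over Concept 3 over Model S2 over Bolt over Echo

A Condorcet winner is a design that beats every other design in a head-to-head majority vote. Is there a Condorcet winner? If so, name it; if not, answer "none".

Head-to-head results (7 engineers):
Model S2–Model V: Model V 4–3.
Model S2–Model U: Model U 4–3.
Model S2 vs Echo: Echo, 6–1.
Model S2 vs Concept 3: Concept 3 wins 4–3.
Model S2–Bolt: Model S2 4–3.
Model V vs Model U: Model V, 6–1.
Model V vs Echo: Echo, 6–1.
Model V vs Concept 3: Model V, 4–3.
Model V–Bolt: Model V 4–3.
Model U vs Echo: Echo, 6–1.
Model U–Concept 3: Concept 3 6–1.
Model U vs Bolt: Model U wins 4–3.
Echo vs Concept 3: Concept 3 wins 4–3.
Echo vs Bolt: Echo wins 6–1.
Concept 3–Bolt: Concept 3 7–0.
Every design loses at least once (Model S2 loses to Model V; Model V loses to Echo; Model U loses to Model V; Echo loses to Concept 3; Concept 3 loses to Model V; Bolt loses to Model S2). The majority relation contains the cycle Model V > Concept 3 > Echo > Model V, so there is no Condorcet winner.

none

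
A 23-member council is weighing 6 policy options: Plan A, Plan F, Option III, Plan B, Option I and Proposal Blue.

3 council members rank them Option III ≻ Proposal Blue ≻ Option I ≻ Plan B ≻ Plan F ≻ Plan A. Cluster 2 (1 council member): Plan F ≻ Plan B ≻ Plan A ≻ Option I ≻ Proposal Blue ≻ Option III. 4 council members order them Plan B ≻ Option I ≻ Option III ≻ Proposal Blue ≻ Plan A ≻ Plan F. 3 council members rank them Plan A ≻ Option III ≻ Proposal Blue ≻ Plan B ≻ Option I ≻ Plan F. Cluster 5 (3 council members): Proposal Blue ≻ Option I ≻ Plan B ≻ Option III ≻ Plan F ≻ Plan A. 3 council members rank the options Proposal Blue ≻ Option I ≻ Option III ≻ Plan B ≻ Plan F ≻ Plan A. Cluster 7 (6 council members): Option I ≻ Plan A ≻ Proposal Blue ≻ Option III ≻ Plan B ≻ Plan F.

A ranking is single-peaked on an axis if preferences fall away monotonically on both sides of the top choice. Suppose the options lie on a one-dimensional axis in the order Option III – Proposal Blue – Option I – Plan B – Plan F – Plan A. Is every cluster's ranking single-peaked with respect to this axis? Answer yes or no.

Axis positions: Option III=1, Proposal Blue=2, Option I=3, Plan B=4, Plan F=5, Plan A=6.
Cluster 1 (peak Option III at position 1): ranking walks positions 1-2-3-4-5-6, expanding outward from the peak — single-peaked.
Cluster 2 (peak Plan F at position 5): ranking walks positions 5-4-6-3-2-1, expanding outward from the peak — single-peaked.
Cluster 3: ranking walks positions 4-3-1-2-6-5; Option III is ranked above Proposal Blue even though Proposal Blue lies between Option III and the peak Plan B on the axis — preferences dip and rise again. Not single-peaked.
Cluster 4: ranking walks positions 6-1-2-4-3-5; Option III is ranked above Plan F even though Plan F lies between Option III and the peak Plan A on the axis — preferences dip and rise again. Not single-peaked.
Cluster 5 (peak Proposal Blue at position 2): ranking walks positions 2-3-4-1-5-6, expanding outward from the peak — single-peaked.
Cluster 6 (peak Proposal Blue at position 2): ranking walks positions 2-3-1-4-5-6, expanding outward from the peak — single-peaked.
Cluster 7: ranking walks positions 3-6-2-1-4-5; Plan A is ranked above Plan B even though Plan B lies between Plan A and the peak Option I on the axis — preferences dip and rise again. Not single-peaked.
Cluster 3 violates single-peakedness, so the profile is not single-peaked on this axis.

no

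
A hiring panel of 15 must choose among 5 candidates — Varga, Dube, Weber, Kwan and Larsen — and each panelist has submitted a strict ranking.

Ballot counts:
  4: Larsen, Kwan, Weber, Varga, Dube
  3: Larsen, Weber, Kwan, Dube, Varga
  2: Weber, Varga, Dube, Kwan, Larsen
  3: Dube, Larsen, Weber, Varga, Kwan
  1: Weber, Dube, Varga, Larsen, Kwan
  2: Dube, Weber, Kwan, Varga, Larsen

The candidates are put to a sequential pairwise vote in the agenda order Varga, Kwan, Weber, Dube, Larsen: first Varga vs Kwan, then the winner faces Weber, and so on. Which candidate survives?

Larsen

Round 1: Varga vs Kwan — 6–9, Kwan advances.
Round 2: Kwan vs Weber — 4–11, Weber advances.
Round 3: Weber vs Dube — 10–5, Weber advances.
Round 4: Weber vs Larsen — 5–10, Larsen advances.
Larsen survives the agenda.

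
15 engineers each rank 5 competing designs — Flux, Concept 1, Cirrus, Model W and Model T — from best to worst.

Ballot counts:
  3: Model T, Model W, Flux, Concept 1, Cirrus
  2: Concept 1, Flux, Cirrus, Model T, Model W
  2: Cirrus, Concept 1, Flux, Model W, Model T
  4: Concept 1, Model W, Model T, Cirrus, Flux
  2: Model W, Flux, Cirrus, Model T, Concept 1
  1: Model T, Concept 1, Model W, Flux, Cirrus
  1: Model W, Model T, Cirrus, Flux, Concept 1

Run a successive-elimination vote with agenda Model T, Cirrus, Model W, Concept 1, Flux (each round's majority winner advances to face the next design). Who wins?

Round 1: Model T vs Cirrus — 9–6, Model T advances.
Round 2: Model T vs Model W — 6–9, Model W advances.
Round 3: Model W vs Concept 1 — 6–9, Concept 1 advances.
Round 4: Concept 1 vs Flux — 9–6, Concept 1 advances.
Concept 1 survives the agenda.

Concept 1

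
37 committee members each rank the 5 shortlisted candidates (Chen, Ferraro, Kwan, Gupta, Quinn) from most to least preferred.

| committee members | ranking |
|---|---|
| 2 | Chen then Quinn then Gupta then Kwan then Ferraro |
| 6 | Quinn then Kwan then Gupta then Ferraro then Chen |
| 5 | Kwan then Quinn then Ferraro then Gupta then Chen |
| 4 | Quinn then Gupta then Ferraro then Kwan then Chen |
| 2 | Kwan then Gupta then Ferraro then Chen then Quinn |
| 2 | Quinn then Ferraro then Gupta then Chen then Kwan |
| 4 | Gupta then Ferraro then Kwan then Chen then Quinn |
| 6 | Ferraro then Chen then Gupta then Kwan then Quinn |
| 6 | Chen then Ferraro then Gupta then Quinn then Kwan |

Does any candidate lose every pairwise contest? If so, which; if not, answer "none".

none

Head-to-head results (37 committee members):
Chen–Ferraro: Ferraro 29–8.
Chen vs Kwan: 16 to 21, Kwan.
Chen vs Gupta: 2+6+6 = 14 for Chen, 23 for Gupta — Gupta by 23–14.
Chen vs Quinn: Chen is ranked higher on 2+2+4+6+6 = 20 ballots, Quinn on 17. Chen wins 20–17.
Ferraro vs Kwan: Ferraro wins 22–15.
Ferraro vs Gupta: Ferraro wins 19–18.
Ferraro vs Quinn: Ferraro is ranked higher on 2+4+6+6 = 18 ballots, Quinn on 19. Quinn wins 19–18.
Kwan vs Gupta: Gupta wins 24–13.
Kwan vs Quinn: Quinn wins 20–17.
Gupta vs Quinn: Gupta preferred on 2+4+6+6 = 18 ballots; Quinn wins 19–18.
No candidate is winless: Chen beats Quinn; Ferraro beats Chen; Kwan beats Chen; Gupta beats Chen; Quinn beats Ferraro. There is no Condorcet loser.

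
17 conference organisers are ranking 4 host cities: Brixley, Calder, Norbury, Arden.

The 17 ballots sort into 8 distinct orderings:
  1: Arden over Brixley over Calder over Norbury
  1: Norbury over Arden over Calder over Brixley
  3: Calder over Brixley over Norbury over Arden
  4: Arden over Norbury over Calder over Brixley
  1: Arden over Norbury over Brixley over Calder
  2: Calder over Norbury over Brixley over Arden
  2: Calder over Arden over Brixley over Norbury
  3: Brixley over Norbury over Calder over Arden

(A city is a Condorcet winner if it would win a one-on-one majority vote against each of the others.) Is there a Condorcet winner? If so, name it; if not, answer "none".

none

Head-to-head results (17 organisers):
Brixley vs Calder: Brixley is ranked higher on 1+1+3 = 5 ballots, Calder on 12. Calder wins 12–5.
Brixley vs Norbury: 1+3+2+3 = 9 for Brixley, 8 for Norbury — Brixley by 9–8.
Brixley vs Arden: Brixley preferred on 3+2+3 = 8 ballots; Arden wins 9–8.
Calder vs Norbury: Calder is ranked higher on 1+3+2+2 = 8 ballots, Norbury on 9. Norbury wins 9–8.
Calder vs Arden: 3+2+2+3 = 10 for Calder, 7 for Arden — Calder by 10–7.
Norbury vs Arden: Norbury preferred on 1+3+2+3 = 9 ballots; Norbury wins 9–8.
Every city loses at least once (Brixley loses to Calder; Calder loses to Norbury; Norbury loses to Brixley; Arden loses to Calder). The majority relation contains the cycle Brixley > Norbury > Calder > Brixley, so there is no Condorcet winner.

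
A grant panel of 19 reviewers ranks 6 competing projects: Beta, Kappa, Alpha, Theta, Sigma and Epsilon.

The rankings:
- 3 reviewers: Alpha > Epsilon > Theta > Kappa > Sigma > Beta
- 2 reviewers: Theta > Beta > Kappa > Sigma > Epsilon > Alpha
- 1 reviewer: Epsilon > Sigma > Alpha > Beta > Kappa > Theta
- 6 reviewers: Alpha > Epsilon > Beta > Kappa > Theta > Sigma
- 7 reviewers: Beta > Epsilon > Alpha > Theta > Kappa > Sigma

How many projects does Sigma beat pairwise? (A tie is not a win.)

0

Sigma against each rival (19 reviewers):
Sigma vs Beta: 3+1 = 4 for Sigma, 15 for Beta — Beta by 15–4.
Sigma vs Kappa: Sigma preferred on 1 ballot; Kappa wins 18–1.
Sigma vs Alpha: 2+1 = 3 for Sigma, 16 for Alpha — Alpha by 16–3.
Sigma vs Theta: Sigma is ranked higher on 1 ballot, Theta on 18. Theta wins 18–1.
Sigma vs Epsilon: Sigma preferred on 2 ballots; Epsilon wins 17–2.
Sigma beats no one; loses to Beta, Kappa, Alpha, Theta, Epsilon — 0 pairwise wins.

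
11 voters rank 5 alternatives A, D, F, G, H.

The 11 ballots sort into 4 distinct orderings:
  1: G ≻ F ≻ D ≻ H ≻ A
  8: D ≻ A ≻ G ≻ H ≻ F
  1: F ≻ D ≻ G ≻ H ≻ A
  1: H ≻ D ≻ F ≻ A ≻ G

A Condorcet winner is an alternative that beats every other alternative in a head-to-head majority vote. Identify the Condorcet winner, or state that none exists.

D

Check each pair by majority over 11 ballots:
A vs D: A preferred on 0 ballots; D wins 11–0.
A vs F: A preferred on 8 ballots; A wins 8–3.
A vs G: 9 to 2, A.
A vs H: 8 for A, 3 for H — A by 8–3.
D vs F: 9 to 2, D.
D vs G: D is ranked higher on 8+1+1 = 10 ballots, G on 1. D wins 10–1.
D vs H: 10 to 1, D.
F vs G: 2 to 9, G.
F vs H: F preferred on 1+1 = 2 ballots; H wins 9–2.
G vs H: 10 to 1, G.
D wins every pairwise contest, so D is the Condorcet winner.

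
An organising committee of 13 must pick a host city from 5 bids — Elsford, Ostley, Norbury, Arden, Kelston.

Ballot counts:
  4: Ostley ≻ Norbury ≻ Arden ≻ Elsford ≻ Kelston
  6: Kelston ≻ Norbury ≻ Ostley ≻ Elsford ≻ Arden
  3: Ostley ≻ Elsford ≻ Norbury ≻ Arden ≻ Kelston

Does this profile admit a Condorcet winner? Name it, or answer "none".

Ostley

Pairwise majorities:
Elsford vs Ostley: 0 to 13, Ostley.
Elsford vs Norbury: Elsford is ranked higher on 3 ballots, Norbury on 10. Norbury wins 10–3.
Elsford vs Arden: Elsford preferred on 6+3 = 9 ballots; Elsford wins 9–4.
Elsford vs Kelston: 7 to 6, Elsford.
Ostley vs Norbury: Ostley is ranked higher on 4+3 = 7 ballots, Norbury on 6. Ostley wins 7–6.
Ostley vs Arden: Ostley is ranked higher on 4+6+3 = 13 ballots, Arden on 0. Ostley wins 13–0.
Ostley vs Kelston: 7 to 6, Ostley.
Norbury vs Arden: Norbury preferred on 4+6+3 = 13 ballots; Norbury wins 13–0.
Norbury vs Kelston: Norbury preferred on 4+3 = 7 ballots; Norbury wins 7–6.
Arden vs Kelston: Arden is ranked higher on 4+3 = 7 ballots, Kelston on 6. Arden wins 7–6.
Only Ostley has no losses; Ostley is the Condorcet winner.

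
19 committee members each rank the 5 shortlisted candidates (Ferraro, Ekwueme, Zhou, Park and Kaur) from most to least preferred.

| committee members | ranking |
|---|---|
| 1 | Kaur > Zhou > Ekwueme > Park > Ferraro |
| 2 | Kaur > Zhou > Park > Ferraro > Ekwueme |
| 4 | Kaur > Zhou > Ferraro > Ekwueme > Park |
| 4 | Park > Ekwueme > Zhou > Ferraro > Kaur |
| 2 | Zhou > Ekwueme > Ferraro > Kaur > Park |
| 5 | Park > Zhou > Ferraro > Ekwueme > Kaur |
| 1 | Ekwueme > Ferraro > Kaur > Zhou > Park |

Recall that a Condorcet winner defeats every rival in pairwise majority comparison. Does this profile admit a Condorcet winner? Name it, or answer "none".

Pairwise majorities:
Ferraro vs Ekwueme: Ferraro wins 11–8.
Ferraro vs Zhou: Ferraro preferred on 1 ballot; Zhou wins 18–1.
Ferraro vs Park: Park wins 12–7.
Ferraro vs Kaur: 4+2+5+1 = 12 for Ferraro, 7 for Kaur — Ferraro by 12–7.
Ekwueme vs Zhou: Ekwueme preferred on 4+1 = 5 ballots; Zhou wins 14–5.
Ekwueme vs Park: 1+4+2+1 = 8 for Ekwueme, 11 for Park — Park by 11–8.
Ekwueme vs Kaur: Ekwueme is ranked higher on 4+2+5+1 = 12 ballots, Kaur on 7. Ekwueme wins 12–7.
Zhou vs Park: Zhou preferred on 1+2+4+2+1 = 10 ballots; Zhou wins 10–9.
Zhou vs Kaur: Zhou is ranked higher on 4+2+5 = 11 ballots, Kaur on 8. Zhou wins 11–8.
Park vs Kaur: Kaur wins 10–9.
Zhou wins every pairwise contest, so Zhou is the Condorcet winner.

Zhou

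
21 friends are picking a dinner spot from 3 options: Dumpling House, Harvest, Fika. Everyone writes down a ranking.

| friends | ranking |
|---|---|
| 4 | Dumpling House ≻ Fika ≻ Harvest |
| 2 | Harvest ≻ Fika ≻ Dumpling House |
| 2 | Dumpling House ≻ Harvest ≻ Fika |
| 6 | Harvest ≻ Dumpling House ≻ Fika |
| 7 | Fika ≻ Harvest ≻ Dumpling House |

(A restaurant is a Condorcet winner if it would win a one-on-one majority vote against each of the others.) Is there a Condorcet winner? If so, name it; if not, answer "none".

none

Check each pair by majority over 21 ballots:
Dumpling House vs Harvest: Harvest, 15–6.
Dumpling House–Fika: Dumpling House 12–9.
Harvest vs Fika: Fika, 11–10.
Each restaurant drops at least one matchup (Dumpling House loses to Harvest; Harvest loses to Fika; Fika loses to Dumpling House); the cycle Dumpling House > Fika > Harvest > Dumpling House rules out a Condorcet winner.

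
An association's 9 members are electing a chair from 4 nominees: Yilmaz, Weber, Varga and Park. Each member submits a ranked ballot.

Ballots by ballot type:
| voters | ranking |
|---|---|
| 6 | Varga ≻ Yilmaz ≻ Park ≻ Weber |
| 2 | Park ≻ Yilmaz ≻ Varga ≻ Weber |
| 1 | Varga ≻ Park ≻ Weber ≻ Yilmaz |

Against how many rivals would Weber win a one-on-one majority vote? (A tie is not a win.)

Weber against each rival (9 voters):
Weber vs Yilmaz: 1 for Weber, 8 for Yilmaz — Yilmaz by 8–1.
Weber–Varga: Varga 9–0.
Weber vs Park: Weber preferred on 0 ballots; Park wins 9–0.
Weber beats no one; loses to Yilmaz, Varga, Park — 0 pairwise wins.

0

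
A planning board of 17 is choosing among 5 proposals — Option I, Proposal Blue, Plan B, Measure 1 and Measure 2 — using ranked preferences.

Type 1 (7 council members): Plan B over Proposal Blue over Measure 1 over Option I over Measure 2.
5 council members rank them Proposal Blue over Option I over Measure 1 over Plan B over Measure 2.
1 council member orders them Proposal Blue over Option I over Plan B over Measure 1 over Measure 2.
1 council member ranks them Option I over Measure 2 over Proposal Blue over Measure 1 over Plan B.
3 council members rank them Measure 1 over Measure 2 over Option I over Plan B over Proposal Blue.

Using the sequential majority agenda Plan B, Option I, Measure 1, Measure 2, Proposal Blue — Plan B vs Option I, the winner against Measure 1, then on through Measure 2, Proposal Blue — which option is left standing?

Proposal Blue

Round 1: Plan B vs Option I — 7–10, Option I advances.
Round 2: Option I vs Measure 1 — 7–10, Measure 1 advances.
Round 3: Measure 1 vs Measure 2 — 16–1, Measure 1 advances.
Round 4: Measure 1 vs Proposal Blue — 3–14, Proposal Blue advances.
Proposal Blue survives the agenda.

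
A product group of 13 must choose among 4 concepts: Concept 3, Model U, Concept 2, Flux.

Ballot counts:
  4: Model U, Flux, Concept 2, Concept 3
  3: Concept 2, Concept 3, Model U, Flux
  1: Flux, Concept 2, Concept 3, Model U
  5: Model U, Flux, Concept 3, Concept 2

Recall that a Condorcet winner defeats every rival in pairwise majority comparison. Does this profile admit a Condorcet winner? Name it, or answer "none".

Model U

Head-to-head results (13 engineers):
Concept 3 vs Model U: Model U wins 9–4.
Concept 3 vs Concept 2: Concept 2 wins 8–5.
Concept 3–Flux: Flux 10–3.
Model U–Concept 2: Model U 9–4.
Model U–Flux: Model U 12–1.
Concept 2–Flux: Flux 10–3.
Only Model U has no losses; Model U is the Condorcet winner.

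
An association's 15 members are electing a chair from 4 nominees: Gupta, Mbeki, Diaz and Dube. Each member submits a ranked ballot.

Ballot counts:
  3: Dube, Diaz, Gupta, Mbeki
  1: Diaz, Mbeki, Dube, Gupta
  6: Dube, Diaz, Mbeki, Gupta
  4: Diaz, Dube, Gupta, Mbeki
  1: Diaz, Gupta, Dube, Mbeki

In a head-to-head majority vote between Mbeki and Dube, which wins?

Ballots ranking Mbeki above Dube: 1.
Ballots ranking Dube above Mbeki: 15 − 1 = 14.
Dube wins the head-to-head 14–1.

Dube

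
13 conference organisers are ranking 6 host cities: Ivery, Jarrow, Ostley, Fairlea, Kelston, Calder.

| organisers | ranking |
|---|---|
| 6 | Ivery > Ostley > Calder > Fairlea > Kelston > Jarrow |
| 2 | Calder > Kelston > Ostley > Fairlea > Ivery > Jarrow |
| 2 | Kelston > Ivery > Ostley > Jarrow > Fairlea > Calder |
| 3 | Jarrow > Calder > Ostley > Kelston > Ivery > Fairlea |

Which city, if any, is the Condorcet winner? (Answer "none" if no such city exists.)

none

Pairwise majorities:
Ivery vs Jarrow: 6+2+2 = 10 for Ivery, 3 for Jarrow — Ivery by 10–3.
Ivery vs Ostley: 6+2 = 8 for Ivery, 5 for Ostley — Ivery by 8–5.
Ivery vs Fairlea: Ivery is ranked higher on 6+2+3 = 11 ballots, Fairlea on 2. Ivery wins 11–2.
Ivery vs Kelston: 6 for Ivery, 7 for Kelston — Kelston by 7–6.
Ivery vs Calder: 6+2 = 8 for Ivery, 5 for Calder — Ivery by 8–5.
Jarrow vs Ostley: 3 to 10, Ostley.
Jarrow vs Fairlea: 2+3 = 5 for Jarrow, 8 for Fairlea — Fairlea by 8–5.
Jarrow vs Kelston: 3 for Jarrow, 10 for Kelston — Kelston by 10–3.
Jarrow vs Calder: 2+3 = 5 for Jarrow, 8 for Calder — Calder by 8–5.
Ostley vs Fairlea: Ostley is ranked higher on 6+2+2+3 = 13 ballots, Fairlea on 0. Ostley wins 13–0.
Ostley vs Kelston: Ostley is ranked higher on 6+3 = 9 ballots, Kelston on 4. Ostley wins 9–4.
Ostley vs Calder: 6+2 = 8 for Ostley, 5 for Calder — Ostley by 8–5.
Fairlea vs Kelston: 6 to 7, Kelston.
Fairlea vs Calder: 2 to 11, Calder.
Kelston vs Calder: 2 for Kelston, 11 for Calder — Calder by 11–2.
Every city loses at least once (Ivery loses to Kelston; Jarrow loses to Ivery; Ostley loses to Ivery; Fairlea loses to Ivery; Kelston loses to Ostley; Calder loses to Ivery). The majority relation contains the cycle Ivery > Ostley > Kelston > Ivery, so there is no Condorcet winner.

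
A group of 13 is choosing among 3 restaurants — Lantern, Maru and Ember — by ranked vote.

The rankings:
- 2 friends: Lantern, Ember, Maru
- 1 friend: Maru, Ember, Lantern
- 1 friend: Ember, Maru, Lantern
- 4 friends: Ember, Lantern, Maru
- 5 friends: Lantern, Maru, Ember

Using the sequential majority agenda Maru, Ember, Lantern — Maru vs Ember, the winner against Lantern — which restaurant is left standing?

Round 1: Maru vs Ember — 6–7, Ember advances.
Round 2: Ember vs Lantern — 6–7, Lantern advances.
The agenda winner is Lantern.

Lantern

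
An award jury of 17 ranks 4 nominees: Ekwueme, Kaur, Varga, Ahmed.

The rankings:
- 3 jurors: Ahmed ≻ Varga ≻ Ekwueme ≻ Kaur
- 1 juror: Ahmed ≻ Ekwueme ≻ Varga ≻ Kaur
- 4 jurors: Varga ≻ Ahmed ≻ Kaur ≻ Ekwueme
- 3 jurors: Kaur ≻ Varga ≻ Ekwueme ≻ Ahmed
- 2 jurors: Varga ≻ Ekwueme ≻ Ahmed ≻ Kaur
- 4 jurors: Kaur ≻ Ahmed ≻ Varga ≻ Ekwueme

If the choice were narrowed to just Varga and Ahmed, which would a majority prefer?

Ballots ranking Varga above Ahmed: 4 + 3 + 2 = 9.
Ballots ranking Ahmed above Varga: 17 − 9 = 8.
Varga wins the head-to-head 9–8.

Varga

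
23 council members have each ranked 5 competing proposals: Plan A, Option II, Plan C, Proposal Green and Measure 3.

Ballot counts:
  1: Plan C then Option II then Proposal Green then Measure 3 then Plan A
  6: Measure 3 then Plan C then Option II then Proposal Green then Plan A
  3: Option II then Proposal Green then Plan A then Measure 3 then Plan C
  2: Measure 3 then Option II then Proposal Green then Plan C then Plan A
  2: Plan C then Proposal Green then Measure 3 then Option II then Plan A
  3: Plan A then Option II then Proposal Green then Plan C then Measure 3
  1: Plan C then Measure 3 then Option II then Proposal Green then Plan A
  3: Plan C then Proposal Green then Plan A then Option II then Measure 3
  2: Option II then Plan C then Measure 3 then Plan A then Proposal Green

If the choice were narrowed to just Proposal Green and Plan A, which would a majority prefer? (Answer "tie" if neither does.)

Ballots ranking Proposal Green above Plan A: 1 + 6 + 3 + 2 + 2 + 1 + 3 = 18.
Ballots ranking Plan A above Proposal Green: 23 − 18 = 5.
Proposal Green wins the head-to-head 18–5.

Proposal Green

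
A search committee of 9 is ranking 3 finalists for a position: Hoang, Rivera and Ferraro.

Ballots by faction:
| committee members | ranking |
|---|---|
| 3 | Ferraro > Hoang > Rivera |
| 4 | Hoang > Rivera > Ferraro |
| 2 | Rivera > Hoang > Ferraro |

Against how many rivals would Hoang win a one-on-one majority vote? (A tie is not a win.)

2

Hoang against each rival (9 committee members):
Hoang vs Rivera: 3+4 = 7 for Hoang, 2 for Rivera — Hoang by 7–2.
Hoang vs Ferraro: 4+2 = 6 for Hoang, 3 for Ferraro — Hoang by 6–3.
Hoang beats Rivera, Ferraro — 2 pairwise wins.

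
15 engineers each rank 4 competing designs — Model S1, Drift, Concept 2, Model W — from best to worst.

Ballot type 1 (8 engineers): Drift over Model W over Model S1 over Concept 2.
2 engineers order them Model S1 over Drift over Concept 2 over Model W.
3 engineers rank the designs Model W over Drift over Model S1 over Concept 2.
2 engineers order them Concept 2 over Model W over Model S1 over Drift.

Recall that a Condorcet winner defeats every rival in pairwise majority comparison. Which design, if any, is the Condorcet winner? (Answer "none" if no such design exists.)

Check each pair by majority over 15 ballots:
Model S1–Drift: Drift 11–4.
Model S1 vs Concept 2: Model S1 wins 13–2.
Model S1 vs Model W: Model W, 13–2.
Drift vs Concept 2: Drift, 13–2.
Drift vs Model W: Drift wins 10–5.
Concept 2–Model W: Model W 11–4.
Only Drift has no losses; Drift is the Condorcet winner.

Drift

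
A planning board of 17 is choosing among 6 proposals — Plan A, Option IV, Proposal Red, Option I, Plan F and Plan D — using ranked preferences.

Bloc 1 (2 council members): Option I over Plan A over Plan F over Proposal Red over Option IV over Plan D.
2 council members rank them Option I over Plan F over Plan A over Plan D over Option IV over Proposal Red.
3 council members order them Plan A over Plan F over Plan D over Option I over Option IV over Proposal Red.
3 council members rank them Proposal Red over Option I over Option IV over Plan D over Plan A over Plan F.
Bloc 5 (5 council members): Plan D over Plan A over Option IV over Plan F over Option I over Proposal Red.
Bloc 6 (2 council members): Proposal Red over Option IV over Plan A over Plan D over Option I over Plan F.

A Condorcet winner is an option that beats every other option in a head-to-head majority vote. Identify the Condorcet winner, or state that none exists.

Check each pair by majority over 17 ballots:
Plan A vs Option IV: Plan A wins 12–5.
Plan A–Proposal Red: Plan A 12–5.
Plan A vs Option I: Plan A wins 10–7.
Plan A vs Plan F: Plan A, 15–2.
Plan A–Plan D: Plan A 9–8.
Option IV vs Proposal Red: Option IV wins 10–7.
Option IV–Option I: Option I 10–7.
Option IV–Plan F: Option IV 10–7.
Option IV vs Plan D: Plan D wins 10–7.
Proposal Red–Option I: Option I 12–5.
Proposal Red–Plan F: Plan F 12–5.
Proposal Red–Plan D: Plan D 10–7.
Option I–Plan F: Option I 9–8.
Option I vs Plan D: Plan D wins 10–7.
Plan F vs Plan D: Plan D, 10–7.
Only Plan A has no losses; Plan A is the Condorcet winner.

Plan A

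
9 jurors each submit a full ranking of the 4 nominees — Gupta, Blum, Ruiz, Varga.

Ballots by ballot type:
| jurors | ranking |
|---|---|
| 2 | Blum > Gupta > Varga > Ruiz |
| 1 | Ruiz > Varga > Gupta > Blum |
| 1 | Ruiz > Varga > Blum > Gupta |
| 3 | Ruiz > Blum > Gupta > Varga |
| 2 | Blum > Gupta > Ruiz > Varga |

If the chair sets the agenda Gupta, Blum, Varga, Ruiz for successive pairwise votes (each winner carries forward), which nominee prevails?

Ruiz

Round 1: Gupta vs Blum — 1–8, Blum advances.
Round 2: Blum vs Varga — 7–2, Blum advances.
Round 3: Blum vs Ruiz — 4–5, Ruiz advances.
Ruiz survives the agenda.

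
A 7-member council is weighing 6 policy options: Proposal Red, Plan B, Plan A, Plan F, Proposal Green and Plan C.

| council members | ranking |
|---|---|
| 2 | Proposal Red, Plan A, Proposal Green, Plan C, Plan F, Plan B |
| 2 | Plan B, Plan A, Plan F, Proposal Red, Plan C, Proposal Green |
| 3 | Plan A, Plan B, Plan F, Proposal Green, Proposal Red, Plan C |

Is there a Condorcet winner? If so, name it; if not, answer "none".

Head-to-head results (7 council members):
Proposal Red vs Plan B: Proposal Red preferred on 2 ballots; Plan B wins 5–2.
Proposal Red vs Plan A: 2 for Proposal Red, 5 for Plan A — Plan A by 5–2.
Proposal Red vs Plan F: Proposal Red preferred on 2 ballots; Plan F wins 5–2.
Proposal Red vs Proposal Green: 4 to 3, Proposal Red.
Proposal Red vs Plan C: 7 to 0, Proposal Red.
Plan B vs Plan A: 2 to 5, Plan A.
Plan B vs Plan F: Plan B preferred on 2+3 = 5 ballots; Plan B wins 5–2.
Plan B vs Proposal Green: Plan B is ranked higher on 2+3 = 5 ballots, Proposal Green on 2. Plan B wins 5–2.
Plan B vs Plan C: 5 to 2, Plan B.
Plan A vs Plan F: 2+2+3 = 7 for Plan A, 0 for Plan F — Plan A by 7–0.
Plan A vs Proposal Green: 7 to 0, Plan A.
Plan A vs Plan C: 7 to 0, Plan A.
Plan F vs Proposal Green: Plan F is ranked higher on 2+3 = 5 ballots, Proposal Green on 2. Plan F wins 5–2.
Plan F vs Plan C: 2+3 = 5 for Plan F, 2 for Plan C — Plan F by 5–2.
Proposal Green vs Plan C: 2+3 = 5 for Proposal Green, 2 for Plan C — Proposal Green by 5–2.
Plan A beats each of Proposal Red, Plan B, Plan F, Proposal Green, Plan C — Plan A is the Condorcet winner.

Plan A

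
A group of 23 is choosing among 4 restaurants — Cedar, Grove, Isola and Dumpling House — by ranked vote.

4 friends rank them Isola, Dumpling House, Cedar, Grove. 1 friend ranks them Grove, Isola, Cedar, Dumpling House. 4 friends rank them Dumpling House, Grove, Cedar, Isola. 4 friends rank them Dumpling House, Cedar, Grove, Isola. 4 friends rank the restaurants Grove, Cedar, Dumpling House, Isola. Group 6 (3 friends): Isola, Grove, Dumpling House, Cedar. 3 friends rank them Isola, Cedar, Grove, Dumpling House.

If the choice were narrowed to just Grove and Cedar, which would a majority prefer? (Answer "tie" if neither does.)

Grove

Ballots ranking Grove above Cedar: 1 + 4 + 4 + 3 = 12.
Ballots ranking Cedar above Grove: 23 − 12 = 11.
Grove wins the head-to-head 12–11.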